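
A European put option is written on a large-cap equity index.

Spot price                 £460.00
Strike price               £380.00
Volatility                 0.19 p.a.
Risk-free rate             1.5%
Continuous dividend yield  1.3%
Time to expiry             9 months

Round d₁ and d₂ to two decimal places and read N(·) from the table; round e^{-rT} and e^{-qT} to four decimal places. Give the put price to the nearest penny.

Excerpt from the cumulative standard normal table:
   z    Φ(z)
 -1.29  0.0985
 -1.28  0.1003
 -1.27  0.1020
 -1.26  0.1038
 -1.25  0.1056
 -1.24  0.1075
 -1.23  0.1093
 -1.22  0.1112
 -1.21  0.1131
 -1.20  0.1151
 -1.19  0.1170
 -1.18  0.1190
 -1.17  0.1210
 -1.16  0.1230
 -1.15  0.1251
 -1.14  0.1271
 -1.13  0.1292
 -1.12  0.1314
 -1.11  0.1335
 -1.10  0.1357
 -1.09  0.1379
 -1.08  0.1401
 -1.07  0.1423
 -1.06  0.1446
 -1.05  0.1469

σ√T = 0.19 × 0.8660 = 0.1645
d₁ = [ln(460/380) + (0.015 − 0.013 + ½·0.19²)·0.75] / (σ√T) = (0.1911 + 0.0150) / 0.1645 = 1.2525 ≈ 1.25
d₂ = 1.2525 − 0.1645 = 1.0880 ≈ 1.09
e^(−qT) = e^(−0.013·0.75) = 0.9903;  e^(−rT) = e^(−0.015·0.75) = 0.9888
P = 380·0.9888·N(-1.09) − 460·0.9903·N(-1.25) = 380·0.9888·0.1379 − 460·0.9903·0.1056 = 51.8151 − 48.1048 = 3.7103

£3.71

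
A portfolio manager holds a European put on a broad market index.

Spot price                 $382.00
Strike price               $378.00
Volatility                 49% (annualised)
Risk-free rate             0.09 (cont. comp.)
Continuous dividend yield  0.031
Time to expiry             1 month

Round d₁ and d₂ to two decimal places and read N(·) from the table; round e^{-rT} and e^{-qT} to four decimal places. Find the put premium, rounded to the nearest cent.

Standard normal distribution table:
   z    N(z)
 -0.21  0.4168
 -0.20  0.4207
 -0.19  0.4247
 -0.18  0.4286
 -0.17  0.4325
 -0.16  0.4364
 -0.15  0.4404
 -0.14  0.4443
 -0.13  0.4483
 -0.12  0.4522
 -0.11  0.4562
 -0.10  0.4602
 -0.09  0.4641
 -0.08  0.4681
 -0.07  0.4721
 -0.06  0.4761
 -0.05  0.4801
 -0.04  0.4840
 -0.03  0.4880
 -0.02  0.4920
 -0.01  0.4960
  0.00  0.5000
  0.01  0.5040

$18.28

T = 0.08333;  σ√T = 0.1415
d₁ = [ln(382/378) + (0.09 − 0.031 + ½·0.49²)·0.08333] / (σ√T) = (0.0105 + 0.0149) / 0.1415 = 0.1799 which rounds to 0.18
d₂ = 0.1799 − 0.1415 = 0.0385 which rounds to 0.04
exp(−qT) = exp(−0.031·0.08333) = 0.9974;  exp(−rT) = exp(−0.09·0.08333) = 0.9925
N(−d₂) = N(-0.04) = 0.4840;  N(−d₁) = N(-0.18) = 0.4286
P = 378·0.9925·0.4840 − 382·0.9974·0.4286 = 181.5799 − 163.2995 = 18.2803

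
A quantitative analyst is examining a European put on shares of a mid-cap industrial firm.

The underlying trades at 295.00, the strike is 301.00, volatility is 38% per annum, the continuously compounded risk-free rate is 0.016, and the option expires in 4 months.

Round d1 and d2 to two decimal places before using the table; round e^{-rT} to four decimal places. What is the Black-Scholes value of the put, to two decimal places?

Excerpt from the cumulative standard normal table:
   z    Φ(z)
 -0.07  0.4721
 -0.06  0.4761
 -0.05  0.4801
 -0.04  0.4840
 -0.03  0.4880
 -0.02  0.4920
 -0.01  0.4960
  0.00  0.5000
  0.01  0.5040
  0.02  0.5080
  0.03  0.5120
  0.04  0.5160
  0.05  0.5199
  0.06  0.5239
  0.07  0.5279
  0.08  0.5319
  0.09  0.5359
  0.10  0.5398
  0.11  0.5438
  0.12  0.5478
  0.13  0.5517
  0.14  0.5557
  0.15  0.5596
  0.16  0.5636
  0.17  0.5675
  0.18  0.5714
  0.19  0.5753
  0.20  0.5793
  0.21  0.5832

T = 0.3333;  σ√T = 0.2194
d₁ = [ln(295/301) + (0.016 + ½·0.38²)·0.3333] / (σ√T) = (-0.0201 + 0.0294) / 0.2194 = 0.0422 which rounds to 0.04
d₂ = 0.0422 − 0.2194 = -0.1772 which rounds to -0.18
exp(−rT) = exp(−0.016·0.3333) = 0.9947
N(−d₂) = N(0.18) = 0.5714;  N(−d₁) = N(-0.04) = 0.4840
P = 301·0.9947·0.5714 − 295·0.4840 = 171.0798 − 142.7800 = 28.2998

28.30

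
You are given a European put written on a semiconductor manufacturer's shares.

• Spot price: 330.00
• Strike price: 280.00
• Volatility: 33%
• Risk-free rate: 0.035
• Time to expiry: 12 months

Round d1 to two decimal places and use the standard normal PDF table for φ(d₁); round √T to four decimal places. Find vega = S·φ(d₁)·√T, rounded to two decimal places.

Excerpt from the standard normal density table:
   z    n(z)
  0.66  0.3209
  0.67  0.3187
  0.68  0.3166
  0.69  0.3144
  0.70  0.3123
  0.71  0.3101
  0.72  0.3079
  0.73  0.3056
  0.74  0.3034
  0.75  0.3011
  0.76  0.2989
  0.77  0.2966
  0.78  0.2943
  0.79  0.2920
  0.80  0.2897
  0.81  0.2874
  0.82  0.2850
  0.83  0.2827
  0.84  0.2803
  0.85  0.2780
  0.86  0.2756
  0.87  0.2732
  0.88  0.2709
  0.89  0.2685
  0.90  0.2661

97.88

σ√T = 0.33 × 1.0000 = 0.3300
ln(S/K) + (r + σ²/2)T = ln(330/280) + (0.035 + 0.33²/2)·1 = 0.1643 + 0.0895 = 0.2538
d₁ = 0.2538 / 0.3300 = 0.7689 → 0.77
√T = √1 = 1.0000
φ(d₁) = φ(0.77) = 0.2966
vega = S·φ(d₁)·√T = 330·0.2966·1.0000 = 97.8780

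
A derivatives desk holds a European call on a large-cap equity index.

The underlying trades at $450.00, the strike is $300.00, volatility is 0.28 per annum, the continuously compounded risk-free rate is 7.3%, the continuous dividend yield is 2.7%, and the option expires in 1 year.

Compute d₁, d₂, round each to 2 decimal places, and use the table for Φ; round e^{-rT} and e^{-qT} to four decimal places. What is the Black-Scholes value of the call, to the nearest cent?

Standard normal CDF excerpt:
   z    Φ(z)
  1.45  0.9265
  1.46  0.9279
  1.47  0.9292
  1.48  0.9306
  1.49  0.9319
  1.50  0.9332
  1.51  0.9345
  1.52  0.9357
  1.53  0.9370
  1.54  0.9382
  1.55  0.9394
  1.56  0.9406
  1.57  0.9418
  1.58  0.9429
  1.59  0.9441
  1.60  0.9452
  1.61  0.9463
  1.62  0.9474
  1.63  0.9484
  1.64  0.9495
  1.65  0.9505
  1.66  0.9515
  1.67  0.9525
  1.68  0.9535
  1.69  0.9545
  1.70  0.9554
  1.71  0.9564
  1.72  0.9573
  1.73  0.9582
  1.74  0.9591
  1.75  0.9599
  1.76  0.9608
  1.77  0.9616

σ√T = 0.28·√1 = 0.2800
ln(S/K) + (r − q + σ²/2)T = ln(450/300) + (0.073 − 0.027 + 0.28²/2)·1 = 0.4055 + 0.0852 = 0.4907
d₁ = 0.4907 / 0.2800 = 1.7524 → 1.75
d₂ = d₁ − σ√T = 1.7524 − 0.2800 = 1.4724 → 1.47
e^(−qT) = e^(−0.027·1) = 0.9734;  e^(−rT) = e^(−0.073·1) = 0.9296
N(d₁) = N(1.75) = 0.9599;  N(d₂) = N(1.47) = 0.9292
C = 450·0.9734·0.9599 − 300·0.9296·0.9292 = 420.4650 − 259.1353 = 161.3297

$161.33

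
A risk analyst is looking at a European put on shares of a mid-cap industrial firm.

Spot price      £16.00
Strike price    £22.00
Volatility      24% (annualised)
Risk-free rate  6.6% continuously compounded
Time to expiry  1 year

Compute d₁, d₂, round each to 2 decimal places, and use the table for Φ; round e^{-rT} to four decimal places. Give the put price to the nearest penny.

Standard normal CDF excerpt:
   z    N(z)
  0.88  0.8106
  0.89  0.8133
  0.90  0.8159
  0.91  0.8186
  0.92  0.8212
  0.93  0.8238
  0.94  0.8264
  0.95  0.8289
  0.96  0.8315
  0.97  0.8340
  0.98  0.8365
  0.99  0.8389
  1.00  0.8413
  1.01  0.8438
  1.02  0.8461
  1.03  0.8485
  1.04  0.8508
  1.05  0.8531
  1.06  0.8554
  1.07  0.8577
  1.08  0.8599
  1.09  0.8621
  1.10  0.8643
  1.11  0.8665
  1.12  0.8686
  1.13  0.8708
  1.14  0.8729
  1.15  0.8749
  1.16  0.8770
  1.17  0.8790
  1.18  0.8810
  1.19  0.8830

£4.92

σ√T = 0.24 × 1.0000 = 0.2400
ln(S/K) + (r + σ²/2)T = ln(16/22) + (0.066 + 0.24²/2)·1 = -0.3185 + 0.0948 = -0.2237
d₁ = -0.2237 / 0.2400 = -0.9319 → -0.93
d₂ = d₁ − σ√T = -0.9319 − 0.2400 = -1.1719 → -1.17
e^(−rT) = e^(−0.066·1) = 0.9361
N(−d₂) = N(1.17) = 0.8790;  N(−d₁) = N(0.93) = 0.8238
P = 22·0.9361·0.8790 − 16·0.8238 = 18.1023 − 13.1808 = 4.9215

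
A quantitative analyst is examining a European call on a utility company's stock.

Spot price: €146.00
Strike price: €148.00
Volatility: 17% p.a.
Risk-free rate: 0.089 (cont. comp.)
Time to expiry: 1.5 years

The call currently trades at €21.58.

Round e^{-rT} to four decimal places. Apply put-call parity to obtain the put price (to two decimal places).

exp(−rT) = exp(−0.089·1.5) = 0.8750
Put-call parity: C − P = S − K·e^(−rT) = 146 − 148·0.8750 = 146 − 129.5000 = 16.5000
P = C − (C − P) = 21.58 − (16.5000) = 5.0800

€5.08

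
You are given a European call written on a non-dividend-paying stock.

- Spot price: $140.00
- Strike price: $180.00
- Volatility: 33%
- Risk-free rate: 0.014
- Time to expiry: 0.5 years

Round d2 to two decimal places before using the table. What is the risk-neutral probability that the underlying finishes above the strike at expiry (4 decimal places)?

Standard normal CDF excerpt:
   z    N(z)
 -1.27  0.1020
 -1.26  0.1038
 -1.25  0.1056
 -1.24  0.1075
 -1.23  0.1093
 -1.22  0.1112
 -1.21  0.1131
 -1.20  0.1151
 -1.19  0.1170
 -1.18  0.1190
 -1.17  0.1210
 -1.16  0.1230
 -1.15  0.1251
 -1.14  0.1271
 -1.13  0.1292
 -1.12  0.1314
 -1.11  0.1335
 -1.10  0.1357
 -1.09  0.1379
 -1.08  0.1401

0.1230

σ√T = 0.33·√0.5 = 0.2333
d₁ = [ln(140/180) + (0.014 + 0.33²/2)·0.5] / 0.2333 = [-0.2513 + 0.0342] / 0.2333 = -0.9303 which rounds to -0.93
d₂ = d₁ − σ√T = -0.9303 − 0.2333 = -1.1637 which rounds to -1.16
Pr(exercise) under Q = N(d₂) = 0.1230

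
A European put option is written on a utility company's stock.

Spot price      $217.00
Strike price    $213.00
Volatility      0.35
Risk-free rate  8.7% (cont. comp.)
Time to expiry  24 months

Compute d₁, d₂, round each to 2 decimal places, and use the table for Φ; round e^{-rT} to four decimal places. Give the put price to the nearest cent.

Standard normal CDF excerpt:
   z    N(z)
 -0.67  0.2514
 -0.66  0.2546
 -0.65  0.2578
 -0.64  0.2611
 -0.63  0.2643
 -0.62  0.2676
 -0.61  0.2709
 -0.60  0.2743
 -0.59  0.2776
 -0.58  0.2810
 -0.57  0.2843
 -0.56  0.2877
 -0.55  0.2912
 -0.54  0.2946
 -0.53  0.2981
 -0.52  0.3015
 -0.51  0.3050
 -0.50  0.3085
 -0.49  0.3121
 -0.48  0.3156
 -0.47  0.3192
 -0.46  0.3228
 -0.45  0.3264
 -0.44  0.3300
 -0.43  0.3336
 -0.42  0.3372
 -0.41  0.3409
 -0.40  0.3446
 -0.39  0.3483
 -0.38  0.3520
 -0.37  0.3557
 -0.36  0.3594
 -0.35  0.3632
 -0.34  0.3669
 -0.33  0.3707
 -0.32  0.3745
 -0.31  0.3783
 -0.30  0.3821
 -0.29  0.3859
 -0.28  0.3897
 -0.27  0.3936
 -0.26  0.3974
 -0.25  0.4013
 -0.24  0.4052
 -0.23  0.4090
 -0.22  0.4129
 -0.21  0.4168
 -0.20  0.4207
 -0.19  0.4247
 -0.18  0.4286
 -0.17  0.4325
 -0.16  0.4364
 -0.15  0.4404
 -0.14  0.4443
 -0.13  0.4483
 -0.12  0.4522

$22.86

σ√T = 0.35·√2 = 0.4950
d₁ = [ln(217/213) + (0.087 + 0.35²/2)·2] / 0.4950 = [0.0186 + 0.2965] / 0.4950 = 0.6366 ≈ 0.64
d₂ = d₁ − σ√T = 0.6366 − 0.4950 = 0.1416 ≈ 0.14
e^(−rT) = e^(−0.087·2) = 0.8403
P = 213·0.8403·N(-0.14) − 217·N(-0.64) = 213·0.8403·0.4443 − 217·0.2611 = 79.5225 − 56.6587 = 22.8638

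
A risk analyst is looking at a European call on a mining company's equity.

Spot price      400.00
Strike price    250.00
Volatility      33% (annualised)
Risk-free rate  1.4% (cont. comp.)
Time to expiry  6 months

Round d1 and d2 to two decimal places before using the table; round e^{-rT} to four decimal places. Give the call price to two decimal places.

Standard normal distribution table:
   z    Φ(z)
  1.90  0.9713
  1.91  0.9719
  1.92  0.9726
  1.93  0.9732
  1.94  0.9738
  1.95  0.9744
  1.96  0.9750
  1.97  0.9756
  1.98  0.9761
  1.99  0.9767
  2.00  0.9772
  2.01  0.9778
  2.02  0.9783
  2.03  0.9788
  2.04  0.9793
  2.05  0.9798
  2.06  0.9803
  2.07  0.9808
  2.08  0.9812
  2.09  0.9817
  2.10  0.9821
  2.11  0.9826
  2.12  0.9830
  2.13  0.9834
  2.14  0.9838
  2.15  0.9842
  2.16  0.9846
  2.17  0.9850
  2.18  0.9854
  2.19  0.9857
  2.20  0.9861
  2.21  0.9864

σ√T = 0.33 × 0.7071 = 0.2333
d₁ = [ln(400/250) + (0.014 + 0.33²/2)·0.5] / 0.2333 = [0.4700 + 0.0342] / 0.2333 = 2.1609 → 2.16
d₂ = d₁ − σ√T = 2.1609 − 0.2333 = 1.9275 → 1.93
exp(−rT) = exp(−0.014·0.5) = 0.9930
N(d₁) = N(2.16) = 0.9846;  N(d₂) = N(1.93) = 0.9732
C = 400·0.9846 − 250·0.9930·0.9732 = 393.8400 − 241.5969 = 152.2431

152.24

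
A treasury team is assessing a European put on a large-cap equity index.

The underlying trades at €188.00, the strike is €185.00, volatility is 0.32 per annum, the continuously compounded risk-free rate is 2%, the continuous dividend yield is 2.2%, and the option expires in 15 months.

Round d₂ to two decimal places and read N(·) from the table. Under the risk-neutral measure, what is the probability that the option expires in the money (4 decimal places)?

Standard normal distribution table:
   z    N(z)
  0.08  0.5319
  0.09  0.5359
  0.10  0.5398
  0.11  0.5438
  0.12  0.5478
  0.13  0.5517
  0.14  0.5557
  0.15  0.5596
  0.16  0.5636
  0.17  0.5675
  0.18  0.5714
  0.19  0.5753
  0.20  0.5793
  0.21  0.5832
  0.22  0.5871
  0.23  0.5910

0.5557

σ√T = 0.32·√1.25 = 0.3578
ln(S/K) + (r − q + σ²/2)T = ln(188/185) + (0.02 − 0.022 + 0.32²/2)·1.25 = 0.0161 + 0.0615 = 0.0776
d₁ = 0.0776 / 0.3578 = 0.2169 which rounds to 0.22
d₂ = d₁ − σ√T = 0.2169 − 0.3578 = -0.1409 which rounds to -0.14
Risk-neutral Pr[S_T < K] = N(−d₂) = N(0.14) = 0.5557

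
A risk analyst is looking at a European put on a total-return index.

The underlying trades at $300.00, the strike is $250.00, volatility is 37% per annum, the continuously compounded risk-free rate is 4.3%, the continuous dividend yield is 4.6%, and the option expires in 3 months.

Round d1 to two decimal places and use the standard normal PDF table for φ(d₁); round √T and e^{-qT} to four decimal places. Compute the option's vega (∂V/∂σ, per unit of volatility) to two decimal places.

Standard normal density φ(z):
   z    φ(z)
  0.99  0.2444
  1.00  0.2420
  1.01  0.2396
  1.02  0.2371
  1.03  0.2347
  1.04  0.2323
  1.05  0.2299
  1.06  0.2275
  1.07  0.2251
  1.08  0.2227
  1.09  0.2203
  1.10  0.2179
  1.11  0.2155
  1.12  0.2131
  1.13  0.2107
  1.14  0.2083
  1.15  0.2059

33.38

σ√T = 0.37·√0.25 = 0.1850
ln(S/K) + (r − q + σ²/2)T = ln(300/250) + (0.043 − 0.046 + 0.37²/2)·0.25 = 0.1823 + 0.0164 = 0.1987
d₁ = 0.1987 / 0.1850 = 1.0740 → 1.07
√T = √0.25 = 0.5000
φ(d₁) = φ(1.07) = 0.2251
e^(−qT) = e^(−0.046·0.25) = 0.9886
vega = S·e^(−qT)·φ(d₁)·√T = 300·0.9886·0.2251·0.5000 = 33.3801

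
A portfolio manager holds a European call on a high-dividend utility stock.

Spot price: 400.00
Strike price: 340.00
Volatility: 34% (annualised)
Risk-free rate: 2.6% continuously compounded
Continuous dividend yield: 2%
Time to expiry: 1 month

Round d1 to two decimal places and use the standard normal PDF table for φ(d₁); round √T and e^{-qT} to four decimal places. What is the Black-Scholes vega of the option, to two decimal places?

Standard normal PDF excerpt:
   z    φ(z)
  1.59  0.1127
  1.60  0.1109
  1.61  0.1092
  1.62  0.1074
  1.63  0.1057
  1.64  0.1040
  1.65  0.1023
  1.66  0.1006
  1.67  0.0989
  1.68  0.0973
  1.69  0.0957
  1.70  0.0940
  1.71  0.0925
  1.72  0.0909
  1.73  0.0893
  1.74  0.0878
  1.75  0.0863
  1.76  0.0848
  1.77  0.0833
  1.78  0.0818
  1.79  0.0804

σ√T = 0.34·√0.08333 = 0.0981
ln(S/K) + (r − q + σ²/2)T = ln(400/340) + (0.026 − 0.02 + 0.34²/2)·0.08333 = 0.1625 + 0.0053 = 0.1678
d₁ = 0.1678 / 0.0981 = 1.7100 → 1.71
√T = √0.08333 = 0.2887
φ(d₁) = φ(1.71) = 0.0925
exp(−qT) = exp(−0.02·0.08333) = 0.9983
vega = S·exp(−qT)·φ(d₁)·√T = 400·0.9983·0.0925·0.2887 = 10.6637

10.66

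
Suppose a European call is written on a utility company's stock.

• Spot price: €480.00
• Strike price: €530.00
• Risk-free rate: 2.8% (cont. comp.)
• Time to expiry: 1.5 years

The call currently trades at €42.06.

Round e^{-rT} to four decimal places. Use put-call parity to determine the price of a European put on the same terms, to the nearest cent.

e^(−rT) = e^(−0.028·1.5) = 0.9589
Put-call parity: C − P = S − K·e^(−rT) = 480 − 530·0.9589 = 480 − 508.2170 = -28.2170
P = C − (C − P) = 42.06 − (-28.2170) = 70.2770

€70.28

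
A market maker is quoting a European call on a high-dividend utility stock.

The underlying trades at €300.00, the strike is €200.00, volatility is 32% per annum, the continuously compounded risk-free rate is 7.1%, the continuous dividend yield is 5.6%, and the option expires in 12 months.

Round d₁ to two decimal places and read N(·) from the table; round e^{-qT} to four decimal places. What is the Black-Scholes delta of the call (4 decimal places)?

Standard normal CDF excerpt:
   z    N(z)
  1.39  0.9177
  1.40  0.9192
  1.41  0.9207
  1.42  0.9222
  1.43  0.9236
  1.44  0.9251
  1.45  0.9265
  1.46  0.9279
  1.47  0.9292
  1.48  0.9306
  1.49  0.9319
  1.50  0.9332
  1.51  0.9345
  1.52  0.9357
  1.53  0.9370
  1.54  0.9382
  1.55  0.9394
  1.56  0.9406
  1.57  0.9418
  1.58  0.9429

σ√T = 0.32·√1 = 0.3200
d₁ = [ln(300/200) + (0.071 − 0.056 + 0.32²/2)·1] / 0.3200 = [0.4055 + 0.0662] / 0.3200 = 1.4740 which rounds to 1.47
N(d₁) = N(1.47) = 0.9292
Δ_call = e^(−qT)·N(d₁) = 0.9455·0.9292 = 0.8786

0.8786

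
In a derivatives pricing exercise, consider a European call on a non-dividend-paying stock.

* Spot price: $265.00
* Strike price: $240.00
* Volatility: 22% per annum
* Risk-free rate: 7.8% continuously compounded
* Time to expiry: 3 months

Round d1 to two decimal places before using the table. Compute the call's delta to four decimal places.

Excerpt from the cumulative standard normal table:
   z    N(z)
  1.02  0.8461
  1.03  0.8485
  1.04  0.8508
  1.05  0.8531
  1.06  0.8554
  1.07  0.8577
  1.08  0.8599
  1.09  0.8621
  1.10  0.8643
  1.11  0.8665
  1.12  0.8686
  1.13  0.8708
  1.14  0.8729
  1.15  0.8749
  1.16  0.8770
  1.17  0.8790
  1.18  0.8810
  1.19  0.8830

σ√T = 0.22·√0.25 = 0.1100
d₁ = [ln(265/240) + (0.078 + ½·0.22²)·0.25] / (σ√T) = (0.0991 + 0.0255) / 0.1100 = 1.1331 → 1.13
N(d₁) = N(1.13) = 0.8708
Δ_call = N(d₁) = 0.8708

0.8708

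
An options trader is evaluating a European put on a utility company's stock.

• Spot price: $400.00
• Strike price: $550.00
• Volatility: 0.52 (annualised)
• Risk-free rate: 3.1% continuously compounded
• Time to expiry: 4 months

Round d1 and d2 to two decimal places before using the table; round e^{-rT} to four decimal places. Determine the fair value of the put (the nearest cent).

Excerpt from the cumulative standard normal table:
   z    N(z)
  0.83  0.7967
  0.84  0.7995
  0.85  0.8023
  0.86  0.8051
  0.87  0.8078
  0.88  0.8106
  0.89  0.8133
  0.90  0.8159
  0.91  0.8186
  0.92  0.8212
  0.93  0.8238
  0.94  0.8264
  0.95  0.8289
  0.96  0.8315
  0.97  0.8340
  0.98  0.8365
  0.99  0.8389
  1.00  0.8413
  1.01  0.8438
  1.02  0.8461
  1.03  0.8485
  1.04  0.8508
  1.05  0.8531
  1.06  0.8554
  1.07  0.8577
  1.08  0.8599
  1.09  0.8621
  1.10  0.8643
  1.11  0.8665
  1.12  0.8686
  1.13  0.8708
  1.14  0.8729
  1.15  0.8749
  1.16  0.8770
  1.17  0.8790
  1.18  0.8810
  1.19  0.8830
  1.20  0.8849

σ√T = 0.52 × 0.5774 = 0.3002
d₁ = [ln(400/550) + (0.031 + 0.52²/2)·0.3333] / 0.3002 = [-0.3185 + 0.0554] / 0.3002 = -0.8762 ⇒ -0.88
d₂ = d₁ − σ√T = -0.8762 − 0.3002 = -1.1764 ⇒ -1.18
exp(−rT) = exp(−0.031·0.3333) = 0.9897
P = 550·0.9897·N(1.18) − 400·N(0.88) = 550·0.9897·0.8810 − 400·0.8106 = 479.5591 − 324.2400 = 155.3191

$155.32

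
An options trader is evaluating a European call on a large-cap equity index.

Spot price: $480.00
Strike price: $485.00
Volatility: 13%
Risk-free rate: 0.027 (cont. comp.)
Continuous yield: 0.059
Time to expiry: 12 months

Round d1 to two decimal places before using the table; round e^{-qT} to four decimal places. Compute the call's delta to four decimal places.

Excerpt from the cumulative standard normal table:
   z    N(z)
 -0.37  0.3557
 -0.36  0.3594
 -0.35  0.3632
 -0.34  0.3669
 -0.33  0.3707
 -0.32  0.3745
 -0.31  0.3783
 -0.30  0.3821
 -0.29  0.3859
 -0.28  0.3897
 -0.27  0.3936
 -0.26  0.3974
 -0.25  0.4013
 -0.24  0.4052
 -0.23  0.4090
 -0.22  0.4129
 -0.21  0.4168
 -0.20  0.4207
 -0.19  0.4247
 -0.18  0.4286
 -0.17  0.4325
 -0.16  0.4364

0.3746

T = 1;  σ√T = 0.1300
d₁ = [ln(480/485) + (0.027 − 0.059 + 0.13²/2)·1] / 0.1300 = [-0.0104 − 0.0236] / 0.1300 = -0.2609 ≈ -0.26
N(d₁) = N(-0.26) = 0.3974
Δ_call = exp(−qT)·N(d₁) = 0.9427·0.3974 = 0.3746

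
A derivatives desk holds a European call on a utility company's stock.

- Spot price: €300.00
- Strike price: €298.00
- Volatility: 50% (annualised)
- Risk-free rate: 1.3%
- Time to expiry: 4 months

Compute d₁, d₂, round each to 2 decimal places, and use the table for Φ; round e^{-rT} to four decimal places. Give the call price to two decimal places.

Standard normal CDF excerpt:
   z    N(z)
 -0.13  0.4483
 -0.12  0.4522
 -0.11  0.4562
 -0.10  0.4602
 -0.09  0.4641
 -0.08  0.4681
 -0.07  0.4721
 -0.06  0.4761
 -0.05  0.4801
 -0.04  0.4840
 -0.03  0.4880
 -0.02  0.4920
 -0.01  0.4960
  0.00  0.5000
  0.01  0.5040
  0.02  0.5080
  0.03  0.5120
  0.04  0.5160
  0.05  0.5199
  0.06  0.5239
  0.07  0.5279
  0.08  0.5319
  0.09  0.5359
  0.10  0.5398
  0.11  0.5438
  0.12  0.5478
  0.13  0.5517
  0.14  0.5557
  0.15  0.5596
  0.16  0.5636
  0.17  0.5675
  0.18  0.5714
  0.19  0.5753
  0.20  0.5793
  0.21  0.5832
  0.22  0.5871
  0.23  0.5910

σ√T = 0.5 × 0.5774 = 0.2887
d₁ = [ln(300/298) + (0.013 + 0.5²/2)·0.3333] / 0.2887 = [0.0067 + 0.0460] / 0.2887 = 0.1825 which rounds to 0.18
d₂ = d₁ − σ√T = 0.1825 − 0.2887 = -0.1062 which rounds to -0.11
e^(−rT) = e^(−0.013·0.3333) = 0.9957
C = 300·N(0.18) − 298·0.9957·N(-0.11) = 300·0.5714 − 298·0.9957·0.4562 = 171.4200 − 135.3630 = 36.0570

€36.06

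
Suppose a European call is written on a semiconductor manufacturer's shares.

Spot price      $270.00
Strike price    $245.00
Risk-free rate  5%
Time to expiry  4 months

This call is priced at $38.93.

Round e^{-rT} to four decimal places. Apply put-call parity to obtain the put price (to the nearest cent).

e^(−rT) = e^(−0.05·0.3333) = 0.9835
Put-call parity: C − P = S − K·e^(−rT) = 270 − 245·0.9835 = 270 − 240.9575 = 29.0425
P = C − (C − P) = 38.93 − (29.0425) = 9.8875

$9.89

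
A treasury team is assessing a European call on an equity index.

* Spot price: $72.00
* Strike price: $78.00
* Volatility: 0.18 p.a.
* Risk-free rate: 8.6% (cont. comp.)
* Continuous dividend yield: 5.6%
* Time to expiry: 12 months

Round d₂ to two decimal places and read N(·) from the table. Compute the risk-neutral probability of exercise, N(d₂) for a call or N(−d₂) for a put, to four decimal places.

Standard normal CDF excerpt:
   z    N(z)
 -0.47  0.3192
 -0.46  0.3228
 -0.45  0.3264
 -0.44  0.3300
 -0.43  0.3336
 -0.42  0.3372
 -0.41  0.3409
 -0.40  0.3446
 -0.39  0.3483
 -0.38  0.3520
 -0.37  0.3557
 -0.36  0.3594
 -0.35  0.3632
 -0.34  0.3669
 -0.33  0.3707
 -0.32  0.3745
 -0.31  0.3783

T = 1;  σ√T = 0.1800
d₁ = [ln(72/78) + (0.086 − 0.056 + 0.18²/2)·1] / 0.1800 = [-0.0800 + 0.0462] / 0.1800 = -0.1880 which rounds to -0.19
d₂ = d₁ − σ√T = -0.1880 − 0.1800 = -0.3680 which rounds to -0.37
Pr(exercise) under Q = N(d₂) = 0.3557

0.3557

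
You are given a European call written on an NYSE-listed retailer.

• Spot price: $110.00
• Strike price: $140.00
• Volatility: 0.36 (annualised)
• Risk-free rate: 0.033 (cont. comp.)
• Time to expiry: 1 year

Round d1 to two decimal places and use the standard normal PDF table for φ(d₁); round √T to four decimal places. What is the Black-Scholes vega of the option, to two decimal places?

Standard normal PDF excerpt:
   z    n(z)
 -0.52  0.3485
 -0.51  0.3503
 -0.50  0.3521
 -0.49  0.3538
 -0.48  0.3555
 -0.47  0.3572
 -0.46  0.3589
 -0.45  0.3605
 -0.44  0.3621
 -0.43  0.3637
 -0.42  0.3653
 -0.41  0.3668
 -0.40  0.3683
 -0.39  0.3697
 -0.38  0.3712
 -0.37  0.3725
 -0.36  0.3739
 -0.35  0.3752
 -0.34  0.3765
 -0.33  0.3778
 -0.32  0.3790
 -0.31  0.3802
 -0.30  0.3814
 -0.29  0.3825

40.51

σ√T = 0.36·√1 = 0.3600
d₁ = [ln(110/140) + (0.033 + 0.36²/2)·1] / 0.3600 = [-0.2412 + 0.0978] / 0.3600 = -0.3982 ≈ -0.40
√T = √1 = 1.0000
φ(d₁) = φ(-0.40) = 0.3683
vega = S·φ(d₁)·√T = 110·0.3683·1.0000 = 40.5130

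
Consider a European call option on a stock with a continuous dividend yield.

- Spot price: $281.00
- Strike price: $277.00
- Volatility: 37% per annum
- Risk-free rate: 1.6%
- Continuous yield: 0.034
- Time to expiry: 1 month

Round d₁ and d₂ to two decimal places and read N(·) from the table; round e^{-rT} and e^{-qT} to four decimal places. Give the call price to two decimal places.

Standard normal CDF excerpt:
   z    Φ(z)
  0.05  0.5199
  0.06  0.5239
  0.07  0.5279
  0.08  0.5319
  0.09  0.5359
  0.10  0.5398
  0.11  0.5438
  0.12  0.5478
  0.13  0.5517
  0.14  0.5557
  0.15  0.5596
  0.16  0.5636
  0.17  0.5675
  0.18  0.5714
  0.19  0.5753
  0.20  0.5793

σ√T = 0.37·√0.08333 = 0.1068
ln(S/K) + (r − q + σ²/2)T = ln(281/277) + (0.016 − 0.034 + 0.37²/2)·0.08333 = 0.0143 + 0.0042 = 0.0185
d₁ = 0.0185 / 0.1068 = 0.1736 which rounds to 0.17
d₂ = d₁ − σ√T = 0.1736 − 0.1068 = 0.0668 which rounds to 0.07
exp(−qT) = exp(−0.034·0.08333) = 0.9972;  exp(−rT) = exp(−0.016·0.08333) = 0.9987
C = 281·0.9972·N(0.17) − 277·0.9987·N(0.07) = 281·0.9972·0.5675 − 277·0.9987·0.5279 = 159.0210 − 146.0382 = 12.9828

$12.98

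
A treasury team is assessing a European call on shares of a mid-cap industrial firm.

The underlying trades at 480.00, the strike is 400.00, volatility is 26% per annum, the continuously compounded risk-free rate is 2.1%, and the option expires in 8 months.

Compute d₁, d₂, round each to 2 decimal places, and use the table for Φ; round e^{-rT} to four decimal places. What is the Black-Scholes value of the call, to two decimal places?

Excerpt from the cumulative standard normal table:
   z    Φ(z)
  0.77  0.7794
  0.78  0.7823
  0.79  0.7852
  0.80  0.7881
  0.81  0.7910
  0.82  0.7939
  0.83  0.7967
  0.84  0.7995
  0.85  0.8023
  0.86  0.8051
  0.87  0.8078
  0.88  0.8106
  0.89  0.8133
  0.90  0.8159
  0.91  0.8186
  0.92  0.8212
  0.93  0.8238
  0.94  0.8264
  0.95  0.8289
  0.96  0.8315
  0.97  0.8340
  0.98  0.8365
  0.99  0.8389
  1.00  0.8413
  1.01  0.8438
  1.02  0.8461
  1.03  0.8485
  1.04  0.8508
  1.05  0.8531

σ√T = 0.26 × 0.8165 = 0.2123
ln(S/K) + (r + σ²/2)T = ln(480/400) + (0.021 + 0.26²/2)·0.6667 = 0.1823 + 0.0365 = 0.2189
d₁ = 0.2189 / 0.2123 = 1.0309 ⇒ 1.03
d₂ = d₁ − σ√T = 1.0309 − 0.2123 = 0.8186 ⇒ 0.82
e^(−rT) = e^(−0.021·0.6667) = 0.9861
C = 480·N(1.03) − 400·0.9861·N(0.82) = 480·0.8485 − 400·0.9861·0.7939 = 407.2800 − 313.1459 = 94.1341

94.13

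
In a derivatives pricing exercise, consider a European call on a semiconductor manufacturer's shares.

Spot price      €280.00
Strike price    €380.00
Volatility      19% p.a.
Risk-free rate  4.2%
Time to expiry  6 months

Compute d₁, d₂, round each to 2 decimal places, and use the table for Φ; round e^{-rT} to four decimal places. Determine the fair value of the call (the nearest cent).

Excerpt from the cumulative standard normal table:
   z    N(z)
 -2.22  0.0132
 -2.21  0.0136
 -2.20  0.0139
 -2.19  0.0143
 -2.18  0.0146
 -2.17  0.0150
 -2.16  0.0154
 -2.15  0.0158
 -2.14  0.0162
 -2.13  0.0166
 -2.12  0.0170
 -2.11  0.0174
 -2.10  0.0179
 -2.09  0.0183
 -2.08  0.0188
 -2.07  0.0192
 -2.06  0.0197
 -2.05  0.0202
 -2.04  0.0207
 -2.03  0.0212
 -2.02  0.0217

T = 0.5;  σ√T = 0.1344
d₁ = [ln(280/380) + (0.042 + 0.19²/2)·0.5] / 0.1344 = [-0.3054 + 0.0300] / 0.1344 = -2.0495 ≈ -2.05
d₂ = d₁ − σ√T = -2.0495 − 0.1344 = -2.1839 ≈ -2.18
e^(−rT) = e^(−0.042·0.5) = 0.9792
C = 280·N(-2.05) − 380·0.9792·N(-2.18) = 280·0.0202 − 380·0.9792·0.0146 = 5.6560 − 5.4326 = 0.2234

€0.22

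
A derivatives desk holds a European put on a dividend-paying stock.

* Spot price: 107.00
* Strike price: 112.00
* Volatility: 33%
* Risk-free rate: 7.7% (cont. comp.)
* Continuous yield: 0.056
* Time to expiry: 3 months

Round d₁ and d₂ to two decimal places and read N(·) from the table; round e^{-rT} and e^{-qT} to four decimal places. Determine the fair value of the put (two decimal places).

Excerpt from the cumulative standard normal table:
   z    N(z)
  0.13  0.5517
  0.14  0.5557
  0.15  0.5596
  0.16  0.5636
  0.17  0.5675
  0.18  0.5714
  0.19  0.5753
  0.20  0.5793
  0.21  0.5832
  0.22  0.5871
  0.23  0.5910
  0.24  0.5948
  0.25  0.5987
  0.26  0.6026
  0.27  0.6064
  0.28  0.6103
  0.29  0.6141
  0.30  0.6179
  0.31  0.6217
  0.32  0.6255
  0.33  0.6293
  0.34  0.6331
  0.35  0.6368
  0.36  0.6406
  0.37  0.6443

9.67

σ√T = 0.33 × 0.5000 = 0.1650
d₁ = [ln(107/112) + (0.077 − 0.056 + ½·0.33²)·0.25] / (σ√T) = (-0.0457 + 0.0189) / 0.1650 = -0.1625 → -0.16
d₂ = -0.1625 − 0.1650 = -0.3275 → -0.33
exp(−qT) = exp(−0.056·0.25) = 0.9861;  exp(−rT) = exp(−0.077·0.25) = 0.9809
N(−d₂) = N(0.33) = 0.6293;  N(−d₁) = N(0.16) = 0.5636
P = 112·0.9809·0.6293 − 107·0.9861·0.5636 = 69.1354 − 59.4670 = 9.6684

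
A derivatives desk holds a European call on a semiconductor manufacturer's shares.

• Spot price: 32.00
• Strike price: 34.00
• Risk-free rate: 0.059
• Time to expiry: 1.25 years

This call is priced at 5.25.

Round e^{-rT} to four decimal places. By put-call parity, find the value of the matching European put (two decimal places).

4.83

e^(−rT) = e^(−0.059·1.25) = 0.9289
Put-call parity: C − P = S − K·e^(−rT) = 32 − 34·0.9289 = 32 − 31.5826 = 0.4174
P = C − (C − P) = 5.25 − (0.4174) = 4.8326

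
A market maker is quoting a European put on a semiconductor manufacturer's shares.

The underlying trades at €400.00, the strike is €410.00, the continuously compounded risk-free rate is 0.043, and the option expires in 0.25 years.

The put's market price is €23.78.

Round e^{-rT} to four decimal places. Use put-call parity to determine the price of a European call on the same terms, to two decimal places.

€18.17

exp(−rT) = exp(−0.043·0.25) = 0.9893
Put-call parity: C − P = S − K·e^(−rT) = 400 − 410·0.9893 = 400 − 405.6130 = -5.6130
C = P + (C − P) = 23.78 + (-5.6130) = 18.1670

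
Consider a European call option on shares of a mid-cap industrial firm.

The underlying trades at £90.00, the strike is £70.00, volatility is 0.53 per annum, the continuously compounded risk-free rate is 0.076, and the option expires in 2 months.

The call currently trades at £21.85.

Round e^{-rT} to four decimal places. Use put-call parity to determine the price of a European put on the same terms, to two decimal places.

£0.97

exp(−rT) = exp(−0.076·0.1667) = 0.9874
Put-call parity: C − P = S − K·e^(−rT) = 90 − 70·0.9874 = 90 − 69.1180 = 20.8820
P = C − (C − P) = 21.85 − (20.8820) = 0.9680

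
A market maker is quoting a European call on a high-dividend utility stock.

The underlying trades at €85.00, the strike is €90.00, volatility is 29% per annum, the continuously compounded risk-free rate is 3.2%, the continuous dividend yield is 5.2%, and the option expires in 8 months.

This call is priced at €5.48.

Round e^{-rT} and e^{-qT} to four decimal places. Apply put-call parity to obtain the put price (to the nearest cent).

€11.48

exp(−qT) = exp(−0.052·0.6667) = 0.9659;  exp(−rT) = exp(−0.032·0.6667) = 0.9789
Put-call parity: C − P = S·e^(−qT) − K·e^(−rT) = 85·0.9659 − 90·0.9789 = 82.1015 − 88.1010 = -5.9995
P = C − (C − P) = 5.48 − (-5.9995) = 11.4795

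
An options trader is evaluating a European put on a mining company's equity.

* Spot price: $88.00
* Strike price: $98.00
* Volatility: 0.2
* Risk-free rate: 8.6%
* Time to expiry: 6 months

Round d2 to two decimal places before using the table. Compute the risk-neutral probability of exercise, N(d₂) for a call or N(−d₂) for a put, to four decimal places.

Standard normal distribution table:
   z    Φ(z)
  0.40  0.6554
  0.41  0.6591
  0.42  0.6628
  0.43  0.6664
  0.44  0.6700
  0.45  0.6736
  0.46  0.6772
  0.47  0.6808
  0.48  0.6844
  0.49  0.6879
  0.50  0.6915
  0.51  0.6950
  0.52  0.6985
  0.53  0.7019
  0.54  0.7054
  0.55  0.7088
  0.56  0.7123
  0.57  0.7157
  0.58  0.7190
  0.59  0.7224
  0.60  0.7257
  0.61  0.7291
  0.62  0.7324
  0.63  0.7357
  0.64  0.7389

0.7019

T = 0.5;  σ√T = 0.1414
ln(S/K) + (r + σ²/2)T = ln(88/98) + (0.086 + 0.2²/2)·0.5 = -0.1076 + 0.0530 = -0.0546
d₁ = -0.0546 / 0.1414 = -0.3863 which rounds to -0.39
d₂ = d₁ − σ√T = -0.3863 − 0.1414 = -0.5277 which rounds to -0.53
Pr(exercise) under Q = N(−d₂) = N(0.53) = 0.7019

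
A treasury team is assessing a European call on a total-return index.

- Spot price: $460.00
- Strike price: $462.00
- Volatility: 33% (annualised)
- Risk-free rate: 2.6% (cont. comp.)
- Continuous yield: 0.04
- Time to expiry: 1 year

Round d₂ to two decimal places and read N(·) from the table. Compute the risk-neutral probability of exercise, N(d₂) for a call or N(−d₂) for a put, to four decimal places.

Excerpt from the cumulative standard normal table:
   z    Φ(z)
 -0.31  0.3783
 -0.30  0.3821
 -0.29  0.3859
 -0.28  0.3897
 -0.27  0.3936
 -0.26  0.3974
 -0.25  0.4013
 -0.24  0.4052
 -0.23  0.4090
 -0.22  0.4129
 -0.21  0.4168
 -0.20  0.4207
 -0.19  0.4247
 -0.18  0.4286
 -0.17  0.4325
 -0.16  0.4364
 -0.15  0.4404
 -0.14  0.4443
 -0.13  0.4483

0.4129

T = 1;  σ√T = 0.3300
d₁ = [ln(460/462) + (0.026 − 0.04 + ½·0.33²)·1] / (σ√T) = (-0.0043 + 0.0404) / 0.3300 = 0.1094 ≈ 0.11
d₂ = 0.1094 − 0.3300 = -0.2206 ≈ -0.22
Pr(exercise) under Q = N(d₂) = 0.4129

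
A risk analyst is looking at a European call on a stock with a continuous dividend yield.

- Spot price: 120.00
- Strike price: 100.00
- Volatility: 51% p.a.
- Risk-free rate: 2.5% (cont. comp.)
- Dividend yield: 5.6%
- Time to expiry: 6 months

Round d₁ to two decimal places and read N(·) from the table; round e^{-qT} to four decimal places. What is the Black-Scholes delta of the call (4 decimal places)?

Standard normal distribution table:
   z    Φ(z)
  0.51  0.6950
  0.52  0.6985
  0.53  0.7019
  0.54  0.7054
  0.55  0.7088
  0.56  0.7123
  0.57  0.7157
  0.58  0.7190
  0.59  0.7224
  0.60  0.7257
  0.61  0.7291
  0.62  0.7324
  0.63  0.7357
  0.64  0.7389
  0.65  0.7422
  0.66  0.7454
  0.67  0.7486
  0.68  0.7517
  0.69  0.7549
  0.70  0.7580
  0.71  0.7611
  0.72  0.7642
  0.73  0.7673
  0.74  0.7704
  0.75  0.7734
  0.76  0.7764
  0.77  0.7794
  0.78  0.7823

0.7185

σ√T = 0.51 × 0.7071 = 0.3606
d₁ = [ln(120/100) + (0.025 − 0.056 + 0.51²/2)·0.5] / 0.3606 = [0.1823 + 0.0495] / 0.3606 = 0.6429 → 0.64
N(d₁) = N(0.64) = 0.7389
Δ_call = e^(−qT)·N(d₁) = 0.9724·0.7389 = 0.7185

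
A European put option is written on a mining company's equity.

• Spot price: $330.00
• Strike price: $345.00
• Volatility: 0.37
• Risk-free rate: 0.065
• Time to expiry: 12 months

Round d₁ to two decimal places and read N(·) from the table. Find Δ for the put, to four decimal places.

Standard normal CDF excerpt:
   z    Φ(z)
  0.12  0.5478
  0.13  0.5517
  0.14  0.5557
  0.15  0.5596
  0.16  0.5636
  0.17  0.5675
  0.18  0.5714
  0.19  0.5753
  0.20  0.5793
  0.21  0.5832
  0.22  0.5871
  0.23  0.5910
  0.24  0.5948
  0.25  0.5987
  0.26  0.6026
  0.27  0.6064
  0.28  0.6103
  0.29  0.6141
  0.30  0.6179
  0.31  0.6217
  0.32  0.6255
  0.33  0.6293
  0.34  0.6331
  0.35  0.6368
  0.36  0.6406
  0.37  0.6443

σ√T = 0.37·√1 = 0.3700
d₁ = [ln(330/345) + (0.065 + 0.37²/2)·1] / 0.3700 = [-0.0445 + 0.1335] / 0.3700 = 0.2405 ≈ 0.24
N(d₁) = N(0.24) = 0.5948
Δ_put = N(d₁) − 1 = 0.5948 − 1 = -0.4052

-0.4052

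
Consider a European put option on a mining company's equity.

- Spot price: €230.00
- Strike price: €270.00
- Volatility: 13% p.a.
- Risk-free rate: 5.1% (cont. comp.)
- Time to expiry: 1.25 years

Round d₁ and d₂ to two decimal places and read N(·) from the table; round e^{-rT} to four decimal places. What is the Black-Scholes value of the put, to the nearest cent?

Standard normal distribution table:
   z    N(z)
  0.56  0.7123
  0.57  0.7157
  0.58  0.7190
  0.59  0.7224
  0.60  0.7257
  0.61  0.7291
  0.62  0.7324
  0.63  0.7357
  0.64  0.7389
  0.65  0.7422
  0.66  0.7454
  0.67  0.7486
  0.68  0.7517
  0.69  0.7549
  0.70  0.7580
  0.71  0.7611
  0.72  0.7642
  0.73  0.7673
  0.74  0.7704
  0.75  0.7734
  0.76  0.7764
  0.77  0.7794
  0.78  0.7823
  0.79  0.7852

σ√T = 0.13 × 1.1180 = 0.1453
d₁ = [ln(230/270) + (0.051 + 0.13²/2)·1.25] / 0.1453 = [-0.1603 + 0.0743] / 0.1453 = -0.5919 → -0.59
d₂ = d₁ − σ√T = -0.5919 − 0.1453 = -0.7372 → -0.74
exp(−rT) = exp(−0.051·1.25) = 0.9382
N(−d₂) = N(0.74) = 0.7704;  N(−d₁) = N(0.59) = 0.7224
P = 270·0.9382·0.7704 − 230·0.7224 = 195.1531 − 166.1520 = 29.0011

€29.00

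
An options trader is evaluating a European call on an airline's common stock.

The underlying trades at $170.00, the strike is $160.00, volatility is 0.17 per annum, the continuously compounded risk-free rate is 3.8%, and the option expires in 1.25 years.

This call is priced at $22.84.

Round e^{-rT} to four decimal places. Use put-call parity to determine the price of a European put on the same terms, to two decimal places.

$5.42

exp(−rT) = exp(−0.038·1.25) = 0.9536
Put-call parity: C − P = S − K·e^(−rT) = 170 − 160·0.9536 = 170 − 152.5760 = 17.4240
P = C − (C − P) = 22.84 − (17.4240) = 5.4160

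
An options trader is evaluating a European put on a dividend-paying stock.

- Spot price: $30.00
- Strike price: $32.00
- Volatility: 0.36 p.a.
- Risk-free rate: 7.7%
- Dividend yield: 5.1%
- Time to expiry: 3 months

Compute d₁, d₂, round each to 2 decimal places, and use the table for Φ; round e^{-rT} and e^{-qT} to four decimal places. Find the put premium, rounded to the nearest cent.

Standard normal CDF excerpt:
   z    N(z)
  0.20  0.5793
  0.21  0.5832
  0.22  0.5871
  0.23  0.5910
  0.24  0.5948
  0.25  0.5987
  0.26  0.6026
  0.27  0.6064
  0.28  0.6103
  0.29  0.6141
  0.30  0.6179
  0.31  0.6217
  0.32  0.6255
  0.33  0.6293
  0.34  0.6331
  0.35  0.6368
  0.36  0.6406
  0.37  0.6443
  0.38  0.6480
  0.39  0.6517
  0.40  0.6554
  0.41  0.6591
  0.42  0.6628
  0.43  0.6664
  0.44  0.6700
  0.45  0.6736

$3.18

T = 0.25;  σ√T = 0.1800
ln(S/K) + (r − q + σ²/2)T = ln(30/32) + (0.077 − 0.051 + 0.36²/2)·0.25 = -0.0645 + 0.0227 = -0.0418
d₁ = -0.0418 / 0.1800 = -0.2324 ≈ -0.23
d₂ = d₁ − σ√T = -0.2324 − 0.1800 = -0.4124 ≈ -0.41
e^(−qT) = e^(−0.051·0.25) = 0.9873;  e^(−rT) = e^(−0.077·0.25) = 0.9809
P = 32·0.9809·N(0.41) − 30·0.9873·N(0.23) = 32·0.9809·0.6591 − 30·0.9873·0.5910 = 20.6884 − 17.5048 = 3.1835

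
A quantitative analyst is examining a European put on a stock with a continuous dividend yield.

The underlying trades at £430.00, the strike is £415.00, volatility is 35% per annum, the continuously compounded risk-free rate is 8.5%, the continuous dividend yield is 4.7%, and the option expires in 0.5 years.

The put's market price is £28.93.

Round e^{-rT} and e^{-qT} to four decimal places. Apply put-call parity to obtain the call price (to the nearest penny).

e^(−qT) = e^(−0.047·0.5) = 0.9768;  e^(−rT) = e^(−0.085·0.5) = 0.9584
Put-call parity: C − P = S·e^(−qT) − K·e^(−rT) = 430·0.9768 − 415·0.9584 = 420.0240 − 397.7360 = 22.2880
C = P + (C − P) = 28.93 + (22.2880) = 51.2180

£51.22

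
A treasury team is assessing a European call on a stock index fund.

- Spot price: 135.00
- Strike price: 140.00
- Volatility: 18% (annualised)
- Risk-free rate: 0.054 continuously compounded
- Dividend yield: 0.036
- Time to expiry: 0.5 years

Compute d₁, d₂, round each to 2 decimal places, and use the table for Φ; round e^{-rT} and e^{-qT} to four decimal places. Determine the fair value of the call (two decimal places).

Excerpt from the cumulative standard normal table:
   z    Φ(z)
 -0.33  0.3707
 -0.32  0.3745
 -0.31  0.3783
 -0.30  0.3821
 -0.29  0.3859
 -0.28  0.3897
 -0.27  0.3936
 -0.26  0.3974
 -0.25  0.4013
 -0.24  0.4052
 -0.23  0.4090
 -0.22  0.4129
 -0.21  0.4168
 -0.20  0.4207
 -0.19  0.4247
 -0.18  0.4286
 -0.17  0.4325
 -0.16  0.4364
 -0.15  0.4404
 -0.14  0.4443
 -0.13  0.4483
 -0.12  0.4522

T = 0.5;  σ√T = 0.1273
d₁ = [ln(135/140) + (0.054 − 0.036 + 0.18²/2)·0.5] / 0.1273 = [-0.0364 + 0.0171] / 0.1273 = -0.1514 → -0.15
d₂ = d₁ − σ√T = -0.1514 − 0.1273 = -0.2787 → -0.28
exp(−qT) = exp(−0.036·0.5) = 0.9822;  exp(−rT) = exp(−0.054·0.5) = 0.9734
N(d₁) = N(-0.15) = 0.4404;  N(d₂) = N(-0.28) = 0.3897
C = 135·0.9822·0.4404 − 140·0.9734·0.3897 = 58.3957 − 53.1068 = 5.2890

5.29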